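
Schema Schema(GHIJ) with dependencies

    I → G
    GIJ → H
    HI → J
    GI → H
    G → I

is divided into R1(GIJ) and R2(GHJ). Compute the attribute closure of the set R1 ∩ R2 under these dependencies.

GHIJ

R1 ∩ R2 = {GJ}.
G → I applies, adding I
GIJ → H applies, adding H
Closure: {GHIJ}.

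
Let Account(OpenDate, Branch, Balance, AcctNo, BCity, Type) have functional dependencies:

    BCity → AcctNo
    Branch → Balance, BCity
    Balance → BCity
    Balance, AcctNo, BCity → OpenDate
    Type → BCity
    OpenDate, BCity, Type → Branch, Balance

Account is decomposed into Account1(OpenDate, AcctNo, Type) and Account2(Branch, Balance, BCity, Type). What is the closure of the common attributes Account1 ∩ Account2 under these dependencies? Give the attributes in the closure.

AcctNo, BCity, Type

Account1 ∩ Account2 = {Type}.
Type → BCity applies, adding BCity
BCity → AcctNo applies, adding AcctNo
Closure: {AcctNo, BCity, Type}.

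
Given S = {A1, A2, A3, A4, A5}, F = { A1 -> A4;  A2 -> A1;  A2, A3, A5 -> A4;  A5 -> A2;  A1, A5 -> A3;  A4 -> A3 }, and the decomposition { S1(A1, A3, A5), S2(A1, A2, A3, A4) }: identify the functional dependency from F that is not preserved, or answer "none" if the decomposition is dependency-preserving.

Check A5 → A2: no single fragment contains all of {A2, A5}, and the restricted closure of {A5} across the fragments never reaches {A2}.
A1 → A4 is preserved.
A2 → A1 is preserved.
A2, A3, A5 → A4 is preserved.
A1, A5 → A3 is preserved.
A4 → A3 is preserved.

A5 -> A2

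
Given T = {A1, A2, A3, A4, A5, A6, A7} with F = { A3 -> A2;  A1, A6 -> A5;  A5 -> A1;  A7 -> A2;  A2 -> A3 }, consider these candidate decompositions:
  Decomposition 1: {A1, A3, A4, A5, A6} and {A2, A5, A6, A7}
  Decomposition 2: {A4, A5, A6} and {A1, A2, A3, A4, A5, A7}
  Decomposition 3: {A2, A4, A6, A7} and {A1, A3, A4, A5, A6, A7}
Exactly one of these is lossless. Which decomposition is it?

Decomposition 3

Decomposition 1: common = {A5, A6}, closure = {A1, A5, A6} → lossy.
Decomposition 2: common = {A4, A5}, closure = {A1, A4, A5} → lossy.
Decomposition 3: common = {A4, A6, A7}, closure = {A2, A3, A4, A6, A7} → lossless.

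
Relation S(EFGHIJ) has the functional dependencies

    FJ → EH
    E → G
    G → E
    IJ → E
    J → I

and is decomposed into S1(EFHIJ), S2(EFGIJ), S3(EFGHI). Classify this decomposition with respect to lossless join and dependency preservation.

Lossless test (chase): Rows 1 and 2 agree on FJ; apply FJ→EH and equate their EH entries. Rows 1 and 2 agree on E; apply E→G and equate their G entries. Row 1 is now all distinguished symbols — the join is lossless.
Dependency preservation: every FD's attributes lie within a single fragment, so each can be enforced locally — preserved.

lossless and dependency-preserving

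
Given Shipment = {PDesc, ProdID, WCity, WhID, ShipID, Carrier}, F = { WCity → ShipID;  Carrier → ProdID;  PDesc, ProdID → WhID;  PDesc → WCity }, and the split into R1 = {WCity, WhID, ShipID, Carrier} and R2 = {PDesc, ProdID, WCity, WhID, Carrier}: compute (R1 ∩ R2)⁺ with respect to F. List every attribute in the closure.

ProdID, WCity, WhID, ShipID, Carrier

R1 ∩ R2 = {WCity, WhID, Carrier}.
WCity → ShipID applies, adding ShipID
Carrier → ProdID applies, adding ProdID
Closure: {ProdID, WCity, WhID, ShipID, Carrier}.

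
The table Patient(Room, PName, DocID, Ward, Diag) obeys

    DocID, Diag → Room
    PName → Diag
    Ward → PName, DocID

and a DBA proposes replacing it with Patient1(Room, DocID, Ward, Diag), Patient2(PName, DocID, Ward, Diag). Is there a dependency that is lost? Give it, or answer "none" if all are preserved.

DocID, Diag → Room lies within Patient1.
PName → Diag lies within Patient2.
Ward → PName, DocID lies within Patient2.
Every dependency is enforceable on the fragments, so the decomposition is dependency-preserving.

none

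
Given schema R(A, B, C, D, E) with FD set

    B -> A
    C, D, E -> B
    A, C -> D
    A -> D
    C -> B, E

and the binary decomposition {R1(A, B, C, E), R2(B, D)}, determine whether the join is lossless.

Yes

Common attributes: R1 ∩ R2 = {B}.
Closure of {B}: B → A applies, adding A; A → D applies, adding D. So (B)⁺ = {A, B, D}.
This closure contains every attribute of R2, so R1 ∩ R2 → R2. The join is lossless.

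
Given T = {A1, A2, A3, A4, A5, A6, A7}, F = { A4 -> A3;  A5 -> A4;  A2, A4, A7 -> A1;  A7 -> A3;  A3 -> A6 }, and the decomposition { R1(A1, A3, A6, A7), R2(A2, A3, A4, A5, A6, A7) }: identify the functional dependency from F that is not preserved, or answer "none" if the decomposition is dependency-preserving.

A2, A4, A7 -> A1

Check A2, A4, A7 → A1: no single fragment contains all of {A1, A2, A4, A7}, and the restricted closure of {A2, A4, A7} across the fragments never reaches {A1}.
A4 → A3 is preserved.
A5 → A4 is preserved.
A7 → A3 is preserved.
A3 → A6 is preserved.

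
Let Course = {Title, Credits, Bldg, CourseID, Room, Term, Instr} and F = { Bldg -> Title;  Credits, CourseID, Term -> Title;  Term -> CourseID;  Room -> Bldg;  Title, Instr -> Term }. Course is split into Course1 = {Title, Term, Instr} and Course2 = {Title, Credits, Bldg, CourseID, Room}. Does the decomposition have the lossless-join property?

Common attributes: Course1 ∩ Course2 = {Title}.
No dependency enlarges {Title}, so (Title)⁺ = {Title}.
The closure contains neither all of Course1 = {Title, Term, Instr} nor all of Course2 = {Title, Credits, Bldg, CourseID, Room}, so the common attributes are not a superkey of either fragment. The join is lossy.

No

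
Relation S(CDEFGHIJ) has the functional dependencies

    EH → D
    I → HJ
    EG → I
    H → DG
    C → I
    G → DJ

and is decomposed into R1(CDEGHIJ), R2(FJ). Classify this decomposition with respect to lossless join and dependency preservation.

Lossless test: (J)⁺ = {J}, which is a superkey of neither fragment — lossy.
Dependency preservation: every FD's attributes lie within a single fragment, so each can be enforced locally — preserved.

lossy but dependency-preserving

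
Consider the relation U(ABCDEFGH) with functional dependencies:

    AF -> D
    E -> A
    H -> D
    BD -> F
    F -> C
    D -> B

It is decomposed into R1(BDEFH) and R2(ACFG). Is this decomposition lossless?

Common attributes: R1 ∩ R2 = {F}.
Closure of {F}: F → C applies, adding C. So (F)⁺ = {CF}.
The closure contains neither all of R1 = {BDEFH} nor all of R2 = {ACFG}, so the common attributes are not a superkey of either fragment. The join is lossy.

No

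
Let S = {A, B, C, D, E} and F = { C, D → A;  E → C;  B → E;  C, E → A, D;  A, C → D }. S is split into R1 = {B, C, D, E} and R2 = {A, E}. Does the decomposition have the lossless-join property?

Yes

Common attributes: R1 ∩ R2 = {E}.
Closure of {E}: E → C applies, adding C; C, E → A, D applies, adding A, D. So (E)⁺ = {A, C, D, E}.
This closure contains every attribute of R2, so R1 ∩ R2 → R2. The join is lossless.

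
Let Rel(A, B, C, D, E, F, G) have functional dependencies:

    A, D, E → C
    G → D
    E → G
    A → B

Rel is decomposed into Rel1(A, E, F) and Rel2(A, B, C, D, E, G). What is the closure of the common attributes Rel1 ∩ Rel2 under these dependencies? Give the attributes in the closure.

Rel1 ∩ Rel2 = {A, E}.
E → G applies, adding G
A → B applies, adding B
G → D applies, adding D
A, D, E → C applies, adding C
Closure: {A, B, C, D, E, G}.

A, B, C, D, E, G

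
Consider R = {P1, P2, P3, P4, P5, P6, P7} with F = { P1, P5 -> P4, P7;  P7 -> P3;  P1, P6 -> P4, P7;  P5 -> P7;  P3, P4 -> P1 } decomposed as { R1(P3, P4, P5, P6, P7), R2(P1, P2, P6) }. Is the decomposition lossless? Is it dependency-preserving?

Lossless test: (P6)⁺ = {P6}, which is a superkey of neither fragment — lossy.
Dependency preservation: the restricted closure of {P1, P5} across the fragments never reaches {P4, P7}, so P1, P5 → P4, P7 cannot be enforced without a join — not preserved.

lossy and not dependency-preserving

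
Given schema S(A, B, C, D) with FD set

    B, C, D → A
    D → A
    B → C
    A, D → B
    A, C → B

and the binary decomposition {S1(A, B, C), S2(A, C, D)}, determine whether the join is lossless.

Common attributes: S1 ∩ S2 = {A, C}.
Closure of {A, C}: A, C → B applies, adding B. So (A, C)⁺ = {A, B, C}.
This closure contains every attribute of S1, so S1 ∩ S2 → S1. The join is lossless.

Yes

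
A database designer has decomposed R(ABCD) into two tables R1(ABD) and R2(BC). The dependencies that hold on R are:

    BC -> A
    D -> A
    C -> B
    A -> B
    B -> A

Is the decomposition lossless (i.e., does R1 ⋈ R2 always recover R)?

Common attributes: R1 ∩ R2 = {B}.
Closure of {B}: B → A applies, adding A. So (B)⁺ = {AB}.
The closure contains neither all of R1 = {ABD} nor all of R2 = {BC}, so the common attributes are not a superkey of either fragment. The join is lossy.

No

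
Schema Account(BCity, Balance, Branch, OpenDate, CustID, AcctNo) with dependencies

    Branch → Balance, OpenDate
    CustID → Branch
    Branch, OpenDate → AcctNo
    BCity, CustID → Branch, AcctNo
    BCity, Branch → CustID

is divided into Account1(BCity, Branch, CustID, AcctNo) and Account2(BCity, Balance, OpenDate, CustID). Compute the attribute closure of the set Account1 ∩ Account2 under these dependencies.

Account1 ∩ Account2 = {BCity, CustID}.
CustID → Branch applies, adding Branch
BCity, CustID → Branch, AcctNo applies, adding AcctNo
Branch → Balance, OpenDate applies, adding Balance, OpenDate
Closure: {BCity, Balance, Branch, OpenDate, CustID, AcctNo}.

BCity, Balance, Branch, OpenDate, CustID, AcctNo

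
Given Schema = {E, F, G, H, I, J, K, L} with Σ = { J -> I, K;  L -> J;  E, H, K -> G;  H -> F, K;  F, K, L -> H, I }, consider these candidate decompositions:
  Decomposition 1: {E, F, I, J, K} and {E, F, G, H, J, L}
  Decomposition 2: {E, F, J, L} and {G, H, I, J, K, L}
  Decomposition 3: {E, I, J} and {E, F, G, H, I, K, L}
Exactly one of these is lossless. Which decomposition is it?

Decomposition 1: common = {E, F, J}, closure = {E, F, I, J, K} → lossless.
Decomposition 2: common = {J, L}, closure = {I, J, K, L} → lossy.
Decomposition 3: common = {E, I}, closure = {E, I} → lossy.

Decomposition 1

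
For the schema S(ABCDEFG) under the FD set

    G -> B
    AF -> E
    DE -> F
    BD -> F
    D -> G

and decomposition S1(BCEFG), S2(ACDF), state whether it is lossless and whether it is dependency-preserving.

Lossless test: (CF)⁺ = {CF}, which is a superkey of neither fragment — lossy.
Dependency preservation: the restricted closure of {AF} across the fragments never reaches {E}, so AF → E cannot be enforced without a join — not preserved.

lossy and not dependency-preserving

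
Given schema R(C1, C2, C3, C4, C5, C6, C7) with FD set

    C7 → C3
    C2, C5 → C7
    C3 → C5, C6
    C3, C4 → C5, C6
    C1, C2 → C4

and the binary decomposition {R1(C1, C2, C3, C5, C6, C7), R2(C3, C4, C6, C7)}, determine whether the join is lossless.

No

Common attributes: R1 ∩ R2 = {C3, C6, C7}.
Closure of {C3, C6, C7}: C3 → C5, C6 applies, adding C5. So (C3, C6, C7)⁺ = {C3, C5, C6, C7}.
The closure contains neither all of R1 = {C1, C2, C3, C5, C6, C7} nor all of R2 = {C3, C4, C6, C7}, so the common attributes are not a superkey of either fragment. The join is lossy.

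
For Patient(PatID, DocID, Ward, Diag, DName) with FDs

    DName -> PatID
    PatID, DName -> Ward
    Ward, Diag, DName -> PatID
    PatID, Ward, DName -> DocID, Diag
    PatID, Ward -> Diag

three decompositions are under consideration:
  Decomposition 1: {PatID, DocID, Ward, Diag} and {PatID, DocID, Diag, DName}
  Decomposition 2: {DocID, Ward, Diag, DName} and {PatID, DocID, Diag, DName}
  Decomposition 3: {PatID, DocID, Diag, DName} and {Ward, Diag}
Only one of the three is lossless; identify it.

Decomposition 2

Decomposition 1: common = {PatID, DocID, Diag}, closure = {PatID, DocID, Diag} → lossy.
Decomposition 2: common = {DocID, Diag, DName}, closure = {PatID, DocID, Ward, Diag, DName} → lossless.
Decomposition 3: common = {Diag}, closure = {Diag} → lossy.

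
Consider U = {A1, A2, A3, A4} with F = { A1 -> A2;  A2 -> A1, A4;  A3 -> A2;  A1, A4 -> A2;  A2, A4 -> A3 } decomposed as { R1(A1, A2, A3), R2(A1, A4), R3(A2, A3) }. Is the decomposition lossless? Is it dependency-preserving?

Lossless test (chase): Rows 1 and 2 agree on A1; apply A1→A2 and equate their A2 entries. Rows 1 and 2 agree on A2; apply A2→A1, A4 and equate their A1, A4 entries. Rows 1 and 3 agree on A2; apply A2→A1, A4 and equate their A1, A4 entries. Rows 1 and 2 agree on A2, A4; apply A2, A4→A3 and equate their A3 entries. Row 1 is now all distinguished symbols — the join is lossless.
Dependency preservation: A2 → A1, A4; A1, A4 → A2; A2, A4 → A3 are not contained in any single fragment, but the restricted closure of each left-hand side across the fragments still reaches the right-hand side; the remaining FDs each lie inside some fragment. All dependencies are preserved.

lossless and dependency-preserving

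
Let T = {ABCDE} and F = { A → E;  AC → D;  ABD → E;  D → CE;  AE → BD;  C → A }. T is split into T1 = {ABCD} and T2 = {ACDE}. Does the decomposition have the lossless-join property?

Yes

Common attributes: T1 ∩ T2 = {ACD}.
Closure of {ACD}: A → E applies, adding E; AE → BD applies, adding B. So (ACD)⁺ = {ABCDE}.
This closure contains every attribute of T1, so T1 ∩ T2 → T1. The join is lossless.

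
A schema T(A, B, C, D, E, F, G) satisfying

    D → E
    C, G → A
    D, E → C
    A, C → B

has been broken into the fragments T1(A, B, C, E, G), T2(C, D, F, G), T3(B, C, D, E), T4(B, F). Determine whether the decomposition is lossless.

Yes

Chase test. Columns are A, B, C, D, E, F, G; row i has aⱼ where attribute j ∈ Ti, else bᵢⱼ.
Initial tableau (one row per fragment):
  row 1: a1 a2 a3 b14 a5 b16 a7
  row 2: b21 b22 a3 a4 b25 a6 a7
  row 3: b31 a2 a3 a4 a5 b36 b37
  row 4: b41 a2 b43 b44 b45 a6 b47
Rows 2 and 3 agree on D; apply D→E and equate their E entries.
Rows 1 and 2 agree on C, G; apply C, G→A and equate their A entries.
Rows 1 and 2 agree on A, C; apply A, C→B and equate their B entries.
Row 2 is now all distinguished symbols — the join is lossless.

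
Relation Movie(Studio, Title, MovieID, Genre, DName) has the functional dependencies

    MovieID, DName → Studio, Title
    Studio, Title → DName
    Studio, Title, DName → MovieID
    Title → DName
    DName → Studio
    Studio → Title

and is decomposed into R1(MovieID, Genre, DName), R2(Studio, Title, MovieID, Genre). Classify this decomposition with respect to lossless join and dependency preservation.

lossy and not dependency-preserving

Lossless test: (MovieID, Genre)⁺ = {MovieID, Genre}, which is a superkey of neither fragment — lossy.
Dependency preservation: the restricted closure of {MovieID, DName} across the fragments never reaches {Studio, Title}, so MovieID, DName → Studio, Title cannot be enforced without a join — not preserved.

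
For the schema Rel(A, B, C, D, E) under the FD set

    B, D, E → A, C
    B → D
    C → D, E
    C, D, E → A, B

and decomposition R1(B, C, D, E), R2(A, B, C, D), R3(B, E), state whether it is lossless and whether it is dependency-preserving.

lossless and dependency-preserving

Lossless test (chase): Rows 1 and 3 agree on B; apply B→D and equate their D entries. Rows 1 and 2 agree on C; apply C→D, E and equate their D, E entries. Rows 1 and 2 agree on C, D, E; apply C, D, E→A, B and equate their A, B entries. Rows 1 and 3 agree on B, D, E; apply B, D, E→A, C and equate their A, C entries. Row 1 is now all distinguished symbols — the join is lossless.
Dependency preservation: B, D, E → A, C; C, D, E → A, B are not contained in any single fragment, but the restricted closure of each left-hand side across the fragments still reaches the right-hand side; the remaining FDs each lie inside some fragment. All dependencies are preserved.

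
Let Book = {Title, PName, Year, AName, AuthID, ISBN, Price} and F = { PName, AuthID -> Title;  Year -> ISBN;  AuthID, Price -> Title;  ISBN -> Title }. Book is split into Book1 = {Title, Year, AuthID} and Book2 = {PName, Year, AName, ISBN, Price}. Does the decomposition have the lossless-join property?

Common attributes: Book1 ∩ Book2 = {Year}.
Closure of {Year}: Year → ISBN applies, adding ISBN; ISBN → Title applies, adding Title. So (Year)⁺ = {Title, Year, ISBN}.
The closure contains neither all of Book1 = {Title, Year, AuthID} nor all of Book2 = {PName, Year, AName, ISBN, Price}, so the common attributes are not a superkey of either fragment. The join is lossy.

No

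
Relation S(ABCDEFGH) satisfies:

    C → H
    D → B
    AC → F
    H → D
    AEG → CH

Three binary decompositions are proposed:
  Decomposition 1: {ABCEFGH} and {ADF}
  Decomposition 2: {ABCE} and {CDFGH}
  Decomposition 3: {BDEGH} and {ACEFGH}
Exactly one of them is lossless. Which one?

Decomposition 3

Decomposition 1: common = {AF}, closure = {AF} → lossy.
Decomposition 2: common = {C}, closure = {BCDH} → lossy.
Decomposition 3: common = {EGH}, closure = {BDEGH} → lossless.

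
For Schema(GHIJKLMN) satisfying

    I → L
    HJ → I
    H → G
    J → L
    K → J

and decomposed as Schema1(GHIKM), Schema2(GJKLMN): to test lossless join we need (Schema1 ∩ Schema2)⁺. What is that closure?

Schema1 ∩ Schema2 = {GKM}.
K → J applies, adding J
J → L applies, adding L
Closure: {GJKLM}.

GJKLM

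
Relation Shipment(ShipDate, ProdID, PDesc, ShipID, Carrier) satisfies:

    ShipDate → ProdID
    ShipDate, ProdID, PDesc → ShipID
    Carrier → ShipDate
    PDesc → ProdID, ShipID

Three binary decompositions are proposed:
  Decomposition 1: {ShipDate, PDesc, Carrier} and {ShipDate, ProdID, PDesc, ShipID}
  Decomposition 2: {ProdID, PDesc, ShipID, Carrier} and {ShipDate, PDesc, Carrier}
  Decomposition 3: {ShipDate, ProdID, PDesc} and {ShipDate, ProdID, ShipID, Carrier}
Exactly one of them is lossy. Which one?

Decomposition 1: common = {ShipDate, PDesc}, closure = {ShipDate, ProdID, PDesc, ShipID} → lossless.
Decomposition 2: common = {PDesc, Carrier}, closure = {ShipDate, ProdID, PDesc, ShipID, Carrier} → lossless.
Decomposition 3: common = {ShipDate, ProdID}, closure = {ShipDate, ProdID} → lossy.

Decomposition 3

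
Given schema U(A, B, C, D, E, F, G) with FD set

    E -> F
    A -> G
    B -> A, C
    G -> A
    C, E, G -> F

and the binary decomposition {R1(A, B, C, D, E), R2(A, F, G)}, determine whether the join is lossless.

No

Common attributes: R1 ∩ R2 = {A}.
Closure of {A}: A → G applies, adding G. So (A)⁺ = {A, G}.
The closure contains neither all of R1 = {A, B, C, D, E} nor all of R2 = {A, F, G}, so the common attributes are not a superkey of either fragment. The join is lossy.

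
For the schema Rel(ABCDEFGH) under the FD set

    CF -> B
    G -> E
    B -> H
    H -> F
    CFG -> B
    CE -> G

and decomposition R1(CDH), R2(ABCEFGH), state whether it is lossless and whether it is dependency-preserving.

lossy but dependency-preserving

Lossless test: (CH)⁺ = {BCFH}, which is a superkey of neither fragment — lossy.
Dependency preservation: every FD's attributes lie within a single fragment, so each can be enforced locally — preserved.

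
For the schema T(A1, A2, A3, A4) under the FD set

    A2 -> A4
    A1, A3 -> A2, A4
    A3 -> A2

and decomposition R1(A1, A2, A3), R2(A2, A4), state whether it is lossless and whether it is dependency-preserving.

Lossless test: (A2)⁺ = {A2, A4}, which contains all of one fragment — lossless.
Dependency preservation: A1, A3 → A2, A4 is not contained in any single fragment, but the restricted closure of its left-hand side across the fragments still reaches the right-hand side; the remaining FDs each lie inside some fragment. All dependencies are preserved.

lossless and dependency-preserving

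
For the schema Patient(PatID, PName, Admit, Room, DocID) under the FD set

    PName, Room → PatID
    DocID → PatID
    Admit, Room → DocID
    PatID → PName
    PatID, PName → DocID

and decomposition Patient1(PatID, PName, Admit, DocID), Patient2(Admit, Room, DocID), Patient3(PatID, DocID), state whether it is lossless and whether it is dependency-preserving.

lossless but not dependency-preserving

Lossless test (chase): Rows 1 and 2 agree on DocID; apply DocID→PatID and equate their PatID entries. Rows 1 and 2 agree on PatID; apply PatID→PName and equate their PName entries. Rows 1 and 3 agree on PatID; apply PatID→PName and equate their PName entries. Row 2 is now all distinguished symbols — the join is lossless.
Dependency preservation: the restricted closure of {PName, Room} across the fragments never reaches {PatID}, so PName, Room → PatID cannot be enforced without a join — not preserved.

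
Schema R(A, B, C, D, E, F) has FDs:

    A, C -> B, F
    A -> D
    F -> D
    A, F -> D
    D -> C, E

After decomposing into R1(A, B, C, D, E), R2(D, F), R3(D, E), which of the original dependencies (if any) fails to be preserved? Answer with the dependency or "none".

A, C -> B, F

Check A, C → B, F: no single fragment contains all of {A, B, C, F}, and the restricted closure of {A, C} across the fragments never reaches {B, F}.
A → D is preserved.
F → D is preserved.
A, F → D is preserved.
D → C, E is preserved.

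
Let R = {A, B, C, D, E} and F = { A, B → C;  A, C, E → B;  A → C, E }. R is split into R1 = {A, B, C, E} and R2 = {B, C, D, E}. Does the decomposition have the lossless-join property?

No

Common attributes: R1 ∩ R2 = {B, C, E}.
No dependency enlarges {B, C, E}, so (B, C, E)⁺ = {B, C, E}.
The closure contains neither all of R1 = {A, B, C, E} nor all of R2 = {B, C, D, E}, so the common attributes are not a superkey of either fragment. The join is lossy.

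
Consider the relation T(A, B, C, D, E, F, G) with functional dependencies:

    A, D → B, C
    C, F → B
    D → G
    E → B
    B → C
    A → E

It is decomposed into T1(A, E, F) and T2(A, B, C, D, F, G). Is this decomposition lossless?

Common attributes: T1 ∩ T2 = {A, F}.
Closure of {A, F}: A → E applies, adding E; E → B applies, adding B; B → C applies, adding C. So (A, F)⁺ = {A, B, C, E, F}.
This closure contains every attribute of T1, so T1 ∩ T2 → T1. The join is lossless.

Yes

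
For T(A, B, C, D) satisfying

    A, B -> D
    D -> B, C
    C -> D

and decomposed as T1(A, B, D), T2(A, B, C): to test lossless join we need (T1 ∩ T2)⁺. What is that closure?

T1 ∩ T2 = {A, B}.
A, B → D applies, adding D
D → B, C applies, adding C
Closure: {A, B, C, D}.

A, B, C, D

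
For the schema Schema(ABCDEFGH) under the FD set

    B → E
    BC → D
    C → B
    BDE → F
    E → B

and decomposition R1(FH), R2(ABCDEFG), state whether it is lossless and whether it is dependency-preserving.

Lossless test: (F)⁺ = {F}, which is a superkey of neither fragment — lossy.
Dependency preservation: every FD's attributes lie within a single fragment, so each can be enforced locally — preserved.

lossy but dependency-preserving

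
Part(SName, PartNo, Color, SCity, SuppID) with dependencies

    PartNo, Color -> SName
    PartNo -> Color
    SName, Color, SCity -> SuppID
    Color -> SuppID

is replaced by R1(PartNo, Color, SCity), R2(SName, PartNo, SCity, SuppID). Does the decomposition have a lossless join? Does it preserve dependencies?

lossless but not dependency-preserving

Lossless test: (PartNo, SCity)⁺ = {SName, PartNo, Color, SCity, SuppID}, which contains all of one fragment — lossless.
Dependency preservation: the restricted closure of {SName, Color, SCity} across the fragments never reaches {SuppID}, so SName, Color, SCity → SuppID cannot be enforced without a join — not preserved.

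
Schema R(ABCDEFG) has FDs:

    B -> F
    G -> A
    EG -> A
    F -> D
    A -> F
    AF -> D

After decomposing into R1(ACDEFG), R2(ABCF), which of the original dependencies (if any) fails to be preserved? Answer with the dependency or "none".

B → F lies within R2.
G → A lies within R1.
EG → A lies within R1.
F → D lies within R1.
A → F lies within R1.
AF → D lies within R1.
Every dependency is enforceable on the fragments, so the decomposition is dependency-preserving.

none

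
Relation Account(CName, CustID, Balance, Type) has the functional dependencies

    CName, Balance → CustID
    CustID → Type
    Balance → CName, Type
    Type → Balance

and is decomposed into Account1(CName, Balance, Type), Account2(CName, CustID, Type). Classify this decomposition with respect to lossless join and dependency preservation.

Lossless test: (CName, Type)⁺ = {CName, CustID, Balance, Type}, which contains all of one fragment — lossless.
Dependency preservation: CName, Balance → CustID is not contained in any single fragment, but the restricted closure of its left-hand side across the fragments still reaches the right-hand side; the remaining FDs each lie inside some fragment. All dependencies are preserved.

lossless and dependency-preserving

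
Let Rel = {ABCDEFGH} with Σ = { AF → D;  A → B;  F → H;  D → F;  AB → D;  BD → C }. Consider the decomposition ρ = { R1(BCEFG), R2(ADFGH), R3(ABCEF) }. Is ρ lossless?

No

Chase test. Columns are ABCDEFGH; row i has aⱼ where attribute j ∈ Ri, else bᵢⱼ.
Initial tableau (one row per fragment):
  row 1: b11 a2 a3 b14 a5 a6 a7 b18
  row 2: a1 b22 b23 a4 b25 a6 a7 a8
  row 3: a1 a2 a3 b34 a5 a6 b37 b38
Rows 2 and 3 agree on AF; apply AF→D and equate their D entries.
Rows 2 and 3 agree on A; apply A→B and equate their B entries.
Rows 1 and 2 agree on F; apply F→H and equate their H entries.
Rows 1 and 3 agree on F; apply F→H and equate their H entries.
Rows 2 and 3 agree on BD; apply BD→C and equate their C entries.
No row becomes fully distinguished — the join is lossy.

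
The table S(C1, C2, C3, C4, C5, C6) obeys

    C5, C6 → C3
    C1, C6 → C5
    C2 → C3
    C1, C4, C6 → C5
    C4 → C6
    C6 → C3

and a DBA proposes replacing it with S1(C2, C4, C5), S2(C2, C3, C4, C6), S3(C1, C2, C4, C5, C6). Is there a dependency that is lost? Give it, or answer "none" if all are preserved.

C5, C6 → C3: restricted closure across fragments reaches C3.
C1, C6 → C5 lies within S3.
C2 → C3 lies within S2.
C1, C4, C6 → C5 lies within S3.
C4 → C6 lies within S2.
C6 → C3 lies within S2.
Every dependency is enforceable on the fragments, so the decomposition is dependency-preserving.

none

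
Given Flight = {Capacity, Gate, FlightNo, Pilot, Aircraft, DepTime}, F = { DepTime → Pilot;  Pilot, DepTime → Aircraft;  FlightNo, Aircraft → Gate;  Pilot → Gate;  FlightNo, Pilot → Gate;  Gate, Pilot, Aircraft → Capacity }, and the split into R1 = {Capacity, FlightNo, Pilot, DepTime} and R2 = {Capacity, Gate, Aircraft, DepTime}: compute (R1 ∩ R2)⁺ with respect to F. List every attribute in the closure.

Capacity, Gate, Pilot, Aircraft, DepTime

R1 ∩ R2 = {Capacity, DepTime}.
DepTime → Pilot applies, adding Pilot
Pilot, DepTime → Aircraft applies, adding Aircraft
Pilot → Gate applies, adding Gate
Closure: {Capacity, Gate, Pilot, Aircraft, DepTime}.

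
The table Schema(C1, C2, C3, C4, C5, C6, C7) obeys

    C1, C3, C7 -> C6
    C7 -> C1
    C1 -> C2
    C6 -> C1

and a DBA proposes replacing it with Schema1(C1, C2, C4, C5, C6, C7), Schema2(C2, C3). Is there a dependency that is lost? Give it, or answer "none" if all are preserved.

C1, C3, C7 -> C6

Check C1, C3, C7 → C6: no single fragment contains all of {C1, C3, C6, C7}, and the restricted closure of {C1, C3, C7} across the fragments never reaches {C6}.
C7 → C1 is preserved.
C1 → C2 is preserved.
C6 → C1 is preserved.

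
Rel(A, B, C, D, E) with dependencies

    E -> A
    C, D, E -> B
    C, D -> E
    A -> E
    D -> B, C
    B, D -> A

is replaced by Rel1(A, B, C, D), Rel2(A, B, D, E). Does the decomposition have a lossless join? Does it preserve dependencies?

Lossless test: (A, B, D)⁺ = {A, B, C, D, E}, which contains all of one fragment — lossless.
Dependency preservation: C, D, E → B; C, D → E are not contained in any single fragment, but the restricted closure of each left-hand side across the fragments still reaches the right-hand side; the remaining FDs each lie inside some fragment. All dependencies are preserved.

lossless and dependency-preserving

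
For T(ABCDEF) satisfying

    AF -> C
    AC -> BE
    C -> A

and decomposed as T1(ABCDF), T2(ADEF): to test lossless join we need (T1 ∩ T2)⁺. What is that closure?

ABCDEF

T1 ∩ T2 = {ADF}.
AF → C applies, adding C
AC → BE applies, adding BE
Closure: {ABCDEF}.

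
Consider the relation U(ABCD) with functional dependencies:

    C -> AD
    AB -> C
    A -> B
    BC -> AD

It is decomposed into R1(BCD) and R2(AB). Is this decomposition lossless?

No

Common attributes: R1 ∩ R2 = {B}.
No dependency enlarges {B}, so (B)⁺ = {B}.
The closure contains neither all of R1 = {BCD} nor all of R2 = {AB}, so the common attributes are not a superkey of either fragment. The join is lossy.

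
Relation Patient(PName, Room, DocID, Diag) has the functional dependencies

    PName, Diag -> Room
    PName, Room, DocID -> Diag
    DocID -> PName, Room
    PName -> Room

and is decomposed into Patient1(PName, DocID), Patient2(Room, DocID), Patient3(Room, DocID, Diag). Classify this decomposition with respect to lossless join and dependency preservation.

Lossless test (chase): Rows 1 and 2 agree on DocID; apply DocID→PName, Room and equate their PName, Room entries. Rows 1 and 3 agree on DocID; apply DocID→PName, Room and equate their PName, Room entries. Rows 1 and 2 agree on PName, Room, DocID; apply PName, Room, DocID→Diag and equate their Diag entries. Rows 1 and 3 agree on PName, Room, DocID; apply PName, Room, DocID→Diag and equate their Diag entries. Row 1 is now all distinguished symbols — the join is lossless.
Dependency preservation: the restricted closure of {PName, Diag} across the fragments never reaches {Room}, so PName, Diag → Room cannot be enforced without a join — not preserved.

lossless but not dependency-preserving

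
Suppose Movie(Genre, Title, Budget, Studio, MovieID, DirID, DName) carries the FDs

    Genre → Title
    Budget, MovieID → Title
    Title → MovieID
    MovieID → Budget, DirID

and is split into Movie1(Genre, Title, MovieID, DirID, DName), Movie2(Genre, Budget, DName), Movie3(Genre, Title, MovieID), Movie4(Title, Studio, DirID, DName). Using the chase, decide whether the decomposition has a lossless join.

Chase test. Columns are Genre, Title, Budget, Studio, MovieID, DirID, DName; row i has aⱼ where attribute j ∈ Moviei, else bᵢⱼ.
Initial tableau (one row per fragment):
  row 1: a1 a2 b13 b14 a5 a6 a7
  row 2: a1 b22 a3 b24 b25 b26 a7
  row 3: a1 a2 b33 b34 a5 b36 b37
  row 4: b41 a2 b43 a4 b45 a6 a7
Rows 1 and 2 agree on Genre; apply Genre→Title and equate their Title entries.
Rows 1 and 2 agree on Title; apply Title→MovieID and equate their MovieID entries.
Rows 1 and 4 agree on Title; apply Title→MovieID and equate their MovieID entries.
Rows 1 and 2 agree on MovieID; apply MovieID→Budget, DirID and equate their Budget, DirID entries.
Rows 1 and 3 agree on MovieID; apply MovieID→Budget, DirID and equate their Budget, DirID entries.
Rows 1 and 4 agree on MovieID; apply MovieID→Budget, DirID and equate their Budget, DirID entries.
No row becomes fully distinguished — the join is lossy.

No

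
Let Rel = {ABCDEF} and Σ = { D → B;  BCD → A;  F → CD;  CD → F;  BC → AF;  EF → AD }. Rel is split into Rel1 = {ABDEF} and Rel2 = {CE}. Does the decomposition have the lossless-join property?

Common attributes: Rel1 ∩ Rel2 = {E}.
No dependency enlarges {E}, so (E)⁺ = {E}.
The closure contains neither all of Rel1 = {ABDEF} nor all of Rel2 = {CE}, so the common attributes are not a superkey of either fragment. The join is lossy.

No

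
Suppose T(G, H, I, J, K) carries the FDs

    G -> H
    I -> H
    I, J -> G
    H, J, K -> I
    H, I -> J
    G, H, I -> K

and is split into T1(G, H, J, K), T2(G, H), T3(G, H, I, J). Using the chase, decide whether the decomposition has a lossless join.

Chase test. Columns are G, H, I, J, K; row i has aⱼ where attribute j ∈ Ti, else bᵢⱼ.
Initial tableau (one row per fragment):
  row 1: a1 a2 b13 a4 a5
  row 2: a1 a2 b23 b24 b25
  row 3: a1 a2 a3 a4 b35
No row becomes fully distinguished — the join is lossy.

No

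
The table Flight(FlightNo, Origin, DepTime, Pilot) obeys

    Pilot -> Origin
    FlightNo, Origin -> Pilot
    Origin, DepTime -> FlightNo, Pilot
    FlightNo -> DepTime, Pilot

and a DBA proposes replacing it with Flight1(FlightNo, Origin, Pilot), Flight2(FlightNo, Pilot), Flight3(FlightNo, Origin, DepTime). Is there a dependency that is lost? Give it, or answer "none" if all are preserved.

none

Pilot → Origin lies within Flight1.
FlightNo, Origin → Pilot lies within Flight1.
Origin, DepTime → FlightNo, Pilot: restricted closure across fragments reaches FlightNo, Pilot.
FlightNo → DepTime, Pilot: restricted closure across fragments reaches DepTime, Pilot.
Every dependency is enforceable on the fragments, so the decomposition is dependency-preserving.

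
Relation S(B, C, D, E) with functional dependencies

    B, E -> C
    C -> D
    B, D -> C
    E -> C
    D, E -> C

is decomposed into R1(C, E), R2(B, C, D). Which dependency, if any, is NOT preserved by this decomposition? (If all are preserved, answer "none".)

B, E → C: restricted closure across fragments reaches C.
C → D lies within R2.
B, D → C lies within R2.
E → C lies within R1.
D, E → C: restricted closure across fragments reaches C.
Every dependency is enforceable on the fragments, so the decomposition is dependency-preserving.

none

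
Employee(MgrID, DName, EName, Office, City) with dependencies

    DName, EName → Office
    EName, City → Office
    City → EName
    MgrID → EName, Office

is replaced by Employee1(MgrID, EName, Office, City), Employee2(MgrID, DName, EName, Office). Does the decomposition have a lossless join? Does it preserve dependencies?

lossy but dependency-preserving

Lossless test: (MgrID, EName, Office)⁺ = {MgrID, EName, Office}, which is a superkey of neither fragment — lossy.
Dependency preservation: every FD's attributes lie within a single fragment, so each can be enforced locally — preserved.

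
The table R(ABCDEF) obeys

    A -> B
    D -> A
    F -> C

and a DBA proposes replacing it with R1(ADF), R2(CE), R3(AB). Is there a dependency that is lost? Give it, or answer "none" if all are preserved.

F -> C

Check F → C: no single fragment contains all of {CF}, and the restricted closure of {F} across the fragments never reaches {C}.
A → B is preserved.
D → A is preserved.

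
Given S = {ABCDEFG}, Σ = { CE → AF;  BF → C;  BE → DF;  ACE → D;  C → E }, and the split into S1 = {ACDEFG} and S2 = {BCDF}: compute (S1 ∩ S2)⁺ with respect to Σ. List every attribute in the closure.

ACDEF

S1 ∩ S2 = {CDF}.
C → E applies, adding E
CE → AF applies, adding A
Closure: {ACDEF}.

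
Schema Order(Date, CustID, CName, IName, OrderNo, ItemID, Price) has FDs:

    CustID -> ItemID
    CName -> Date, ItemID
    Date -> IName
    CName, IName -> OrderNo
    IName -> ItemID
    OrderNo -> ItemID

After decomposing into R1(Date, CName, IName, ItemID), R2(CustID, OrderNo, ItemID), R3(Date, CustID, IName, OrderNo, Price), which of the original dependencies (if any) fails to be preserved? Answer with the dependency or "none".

CName, IName -> OrderNo

Check CName, IName → OrderNo: no single fragment contains all of {CName, IName, OrderNo}, and the restricted closure of {CName, IName} across the fragments never reaches {OrderNo}.
CustID → ItemID is preserved.
CName → Date, ItemID is preserved.
Date → IName is preserved.
IName → ItemID is preserved.
OrderNo → ItemID is preserved.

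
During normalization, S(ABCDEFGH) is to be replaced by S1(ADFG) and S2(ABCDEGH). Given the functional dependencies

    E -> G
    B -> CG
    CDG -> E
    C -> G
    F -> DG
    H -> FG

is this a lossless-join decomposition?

No

Common attributes: S1 ∩ S2 = {ADG}.
No dependency enlarges {ADG}, so (ADG)⁺ = {ADG}.
The closure contains neither all of S1 = {ADFG} nor all of S2 = {ABCDEGH}, so the common attributes are not a superkey of either fragment. The join is lossy.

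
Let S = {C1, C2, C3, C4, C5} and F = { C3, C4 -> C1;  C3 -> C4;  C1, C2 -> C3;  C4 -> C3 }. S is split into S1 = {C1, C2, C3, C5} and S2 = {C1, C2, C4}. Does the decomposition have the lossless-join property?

Common attributes: S1 ∩ S2 = {C1, C2}.
Closure of {C1, C2}: C1, C2 → C3 applies, adding C3; C3 → C4 applies, adding C4. So (C1, C2)⁺ = {C1, C2, C3, C4}.
This closure contains every attribute of S2, so S1 ∩ S2 → S2. The join is lossless.

Yes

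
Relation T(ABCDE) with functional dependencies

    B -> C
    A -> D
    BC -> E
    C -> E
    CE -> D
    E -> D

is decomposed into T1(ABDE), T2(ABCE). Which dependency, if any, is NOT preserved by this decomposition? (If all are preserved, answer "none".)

none

B → C lies within T2.
A → D lies within T1.
BC → E lies within T2.
C → E lies within T2.
CE → D: restricted closure across fragments reaches D.
E → D lies within T1.
Every dependency is enforceable on the fragments, so the decomposition is dependency-preserving.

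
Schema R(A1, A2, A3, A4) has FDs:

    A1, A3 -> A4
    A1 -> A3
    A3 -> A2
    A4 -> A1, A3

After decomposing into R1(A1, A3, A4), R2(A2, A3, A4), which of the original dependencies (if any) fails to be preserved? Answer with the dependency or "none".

none

A1, A3 → A4 lies within R1.
A1 → A3 lies within R1.
A3 → A2 lies within R2.
A4 → A1, A3 lies within R1.
Every dependency is enforceable on the fragments, so the decomposition is dependency-preserving.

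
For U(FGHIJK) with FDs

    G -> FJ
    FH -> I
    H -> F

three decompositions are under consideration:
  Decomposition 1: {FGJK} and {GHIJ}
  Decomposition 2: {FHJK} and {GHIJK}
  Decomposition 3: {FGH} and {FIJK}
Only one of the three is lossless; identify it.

Decomposition 1: common = {GJ}, closure = {FGJ} → lossy.
Decomposition 2: common = {HJK}, closure = {FHIJK} → lossless.
Decomposition 3: common = {F}, closure = {F} → lossy.

Decomposition 2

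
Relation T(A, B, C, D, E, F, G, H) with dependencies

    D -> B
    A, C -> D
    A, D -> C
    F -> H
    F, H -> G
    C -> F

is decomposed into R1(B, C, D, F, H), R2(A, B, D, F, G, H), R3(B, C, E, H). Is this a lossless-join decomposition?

Chase test. Columns are A, B, C, D, E, F, G, H; row i has aⱼ where attribute j ∈ Ri, else bᵢⱼ.
Initial tableau (one row per fragment):
  row 1: b11 a2 a3 a4 b15 a6 b17 a8
  row 2: a1 a2 b23 a4 b25 a6 a7 a8
  row 3: b31 a2 a3 b34 a5 b36 b37 a8
Rows 1 and 2 agree on F, H; apply F, H→G and equate their G entries.
Rows 1 and 3 agree on C; apply C→F and equate their F entries.
Rows 1 and 3 agree on F, H; apply F, H→G and equate their G entries.
No row becomes fully distinguished — the join is lossy.

No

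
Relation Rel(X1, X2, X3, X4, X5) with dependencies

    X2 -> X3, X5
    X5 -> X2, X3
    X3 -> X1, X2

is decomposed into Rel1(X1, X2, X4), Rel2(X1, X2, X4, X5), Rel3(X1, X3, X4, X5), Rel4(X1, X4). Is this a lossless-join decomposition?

Chase test. Columns are X1, X2, X3, X4, X5; row i has aⱼ where attribute j ∈ Reli, else bᵢⱼ.
Initial tableau (one row per fragment):
  row 1: a1 a2 b13 a4 b15
  row 2: a1 a2 b23 a4 a5
  row 3: a1 b32 a3 a4 a5
  row 4: a1 b42 b43 a4 b45
Rows 1 and 2 agree on X2; apply X2→X3, X5 and equate their X3, X5 entries.
Rows 1 and 3 agree on X5; apply X5→X2, X3 and equate their X2, X3 entries.
Row 1 is now all distinguished symbols — the join is lossless.

Yes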